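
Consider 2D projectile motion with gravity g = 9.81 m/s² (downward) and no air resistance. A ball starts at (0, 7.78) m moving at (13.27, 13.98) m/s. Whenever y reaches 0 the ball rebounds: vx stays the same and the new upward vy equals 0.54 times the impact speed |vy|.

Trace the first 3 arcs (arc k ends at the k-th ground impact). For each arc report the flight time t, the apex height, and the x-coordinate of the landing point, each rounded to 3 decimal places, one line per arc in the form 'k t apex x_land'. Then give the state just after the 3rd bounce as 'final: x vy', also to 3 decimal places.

1 3.327 17.741 44.148
2 2.054 5.173 71.404
3 1.109 1.509 86.123
final: 86.123 2.938

Arc 1: start y=7.780, vy=13.980 → t=3.327, apex=17.741, x_land=44.148, impact vy=-18.657
  bounce: vy ← 0.54·18.657 = 10.075
Arc 2: start y=0.000, vy=10.075 → t=2.054, apex=5.173, x_land=71.404, impact vy=-10.075
  bounce: vy ← 0.54·10.075 = 5.440
Arc 3: start y=0.000, vy=5.440 → t=1.109, apex=1.509, x_land=86.123, impact vy=-5.440
  bounce: vy ← 0.54·5.440 = 2.938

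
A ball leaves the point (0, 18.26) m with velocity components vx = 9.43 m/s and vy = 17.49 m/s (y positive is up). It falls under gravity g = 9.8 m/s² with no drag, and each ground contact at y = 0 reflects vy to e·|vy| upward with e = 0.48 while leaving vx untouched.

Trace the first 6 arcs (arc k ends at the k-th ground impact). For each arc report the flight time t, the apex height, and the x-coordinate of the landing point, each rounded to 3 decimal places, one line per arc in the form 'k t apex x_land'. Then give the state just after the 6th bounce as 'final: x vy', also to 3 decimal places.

Arc 1: start y=18.260, vy=17.490 → t=4.414, apex=33.867, x_land=41.621, impact vy=-25.764
  bounce: vy ← 0.48·25.764 = 12.367
Arc 2: start y=0.000, vy=12.367 → t=2.524, apex=7.803, x_land=65.421, impact vy=-12.367
  bounce: vy ← 0.48·12.367 = 5.936
Arc 3: start y=0.000, vy=5.936 → t=1.211, apex=1.798, x_land=76.845, impact vy=-5.936
  bounce: vy ← 0.48·5.936 = 2.849
Arc 4: start y=0.000, vy=2.849 → t=0.581, apex=0.414, x_land=82.328, impact vy=-2.849
  bounce: vy ← 0.48·2.849 = 1.368
Arc 5: start y=0.000, vy=1.368 → t=0.279, apex=0.095, x_land=84.961, impact vy=-1.368
  bounce: vy ← 0.48·1.368 = 0.656
Arc 6: start y=0.000, vy=0.656 → t=0.134, apex=0.022, x_land=86.224, impact vy=-0.656
  bounce: vy ← 0.48·0.656 = 0.315

1 4.414 33.867 41.621
2 2.524 7.803 65.421
3 1.211 1.798 76.845
4 0.581 0.414 82.328
5 0.279 0.095 84.961
6 0.134 0.022 86.224
final: 86.224 0.315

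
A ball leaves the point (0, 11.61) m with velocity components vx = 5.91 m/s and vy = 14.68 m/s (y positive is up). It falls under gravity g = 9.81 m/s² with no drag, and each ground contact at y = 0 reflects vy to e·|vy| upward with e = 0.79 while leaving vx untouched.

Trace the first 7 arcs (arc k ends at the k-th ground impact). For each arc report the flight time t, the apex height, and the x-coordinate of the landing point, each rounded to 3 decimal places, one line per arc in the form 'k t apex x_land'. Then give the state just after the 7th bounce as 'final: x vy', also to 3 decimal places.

Arc 1: start y=11.610, vy=14.680 → t=3.643, apex=22.594, x_land=21.528, impact vy=-21.054
  bounce: vy ← 0.79·21.054 = 16.633
Arc 2: start y=0.000, vy=16.633 → t=3.391, apex=14.101, x_land=41.569, impact vy=-16.633
  bounce: vy ← 0.79·16.633 = 13.140
Arc 3: start y=0.000, vy=13.140 → t=2.679, apex=8.800, x_land=57.402, impact vy=-13.140
  bounce: vy ← 0.79·13.140 = 10.381
Arc 4: start y=0.000, vy=10.381 → t=2.116, apex=5.492, x_land=69.909, impact vy=-10.381
  bounce: vy ← 0.79·10.381 = 8.201
Arc 5: start y=0.000, vy=8.201 → t=1.672, apex=3.428, x_land=79.790, impact vy=-8.201
  bounce: vy ← 0.79·8.201 = 6.479
Arc 6: start y=0.000, vy=6.479 → t=1.321, apex=2.139, x_land=87.596, impact vy=-6.479
  bounce: vy ← 0.79·6.479 = 5.118
Arc 7: start y=0.000, vy=5.118 → t=1.043, apex=1.335, x_land=93.763, impact vy=-5.118
  bounce: vy ← 0.79·5.118 = 4.043

1 3.643 22.594 21.528
2 3.391 14.101 41.569
3 2.679 8.800 57.402
4 2.116 5.492 69.909
5 1.672 3.428 79.790
6 1.321 2.139 87.596
7 1.043 1.335 93.763
final: 93.763 4.043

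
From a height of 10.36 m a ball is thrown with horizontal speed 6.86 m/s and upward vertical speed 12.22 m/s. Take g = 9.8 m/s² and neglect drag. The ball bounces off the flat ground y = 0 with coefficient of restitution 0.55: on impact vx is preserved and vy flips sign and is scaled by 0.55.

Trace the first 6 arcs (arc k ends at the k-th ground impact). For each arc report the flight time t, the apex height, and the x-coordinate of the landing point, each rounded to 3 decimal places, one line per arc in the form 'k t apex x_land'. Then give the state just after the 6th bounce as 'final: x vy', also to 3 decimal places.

Arc 1: start y=10.360, vy=12.220 → t=3.162, apex=17.979, x_land=21.694, impact vy=-18.772
  bounce: vy ← 0.55·18.772 = 10.325
Arc 2: start y=0.000, vy=10.325 → t=2.107, apex=5.439, x_land=36.149, impact vy=-10.325
  bounce: vy ← 0.55·10.325 = 5.679
Arc 3: start y=0.000, vy=5.679 → t=1.159, apex=1.645, x_land=44.099, impact vy=-5.679
  bounce: vy ← 0.55·5.679 = 3.123
Arc 4: start y=0.000, vy=3.123 → t=0.637, apex=0.498, x_land=48.471, impact vy=-3.123
  bounce: vy ← 0.55·3.123 = 1.718
Arc 5: start y=0.000, vy=1.718 → t=0.351, apex=0.151, x_land=50.876, impact vy=-1.718
  bounce: vy ← 0.55·1.718 = 0.945
Arc 6: start y=0.000, vy=0.945 → t=0.193, apex=0.046, x_land=52.199, impact vy=-0.945
  bounce: vy ← 0.55·0.945 = 0.520

1 3.162 17.979 21.694
2 2.107 5.439 36.149
3 1.159 1.645 44.099
4 0.637 0.498 48.471
5 0.351 0.151 50.876
6 0.193 0.046 52.199
final: 52.199 0.520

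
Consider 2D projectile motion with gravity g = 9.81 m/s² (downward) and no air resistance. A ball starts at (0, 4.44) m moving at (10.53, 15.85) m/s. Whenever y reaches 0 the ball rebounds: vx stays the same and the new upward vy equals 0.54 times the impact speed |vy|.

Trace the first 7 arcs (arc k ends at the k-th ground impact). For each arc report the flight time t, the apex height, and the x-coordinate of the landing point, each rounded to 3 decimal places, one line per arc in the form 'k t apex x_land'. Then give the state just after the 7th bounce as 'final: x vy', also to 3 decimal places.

Arc 1: start y=4.440, vy=15.850 → t=3.491, apex=17.244, x_land=36.757, impact vy=-18.394
  bounce: vy ← 0.54·18.394 = 9.933
Arc 2: start y=0.000, vy=9.933 → t=2.025, apex=5.028, x_land=58.081, impact vy=-9.933
  bounce: vy ← 0.54·9.933 = 5.364
Arc 3: start y=0.000, vy=5.364 → t=1.094, apex=1.466, x_land=69.595, impact vy=-5.364
  bounce: vy ← 0.54·5.364 = 2.896
Arc 4: start y=0.000, vy=2.896 → t=0.590, apex=0.428, x_land=75.813, impact vy=-2.896
  bounce: vy ← 0.54·2.896 = 1.564
Arc 5: start y=0.000, vy=1.564 → t=0.319, apex=0.125, x_land=79.171, impact vy=-1.564
  bounce: vy ← 0.54·1.564 = 0.845
Arc 6: start y=0.000, vy=0.845 → t=0.172, apex=0.036, x_land=80.984, impact vy=-0.845
  bounce: vy ← 0.54·0.845 = 0.456
Arc 7: start y=0.000, vy=0.456 → t=0.093, apex=0.011, x_land=81.963, impact vy=-0.456
  bounce: vy ← 0.54·0.456 = 0.246

1 3.491 17.244 36.757
2 2.025 5.028 58.081
3 1.094 1.466 69.595
4 0.590 0.428 75.813
5 0.319 0.125 79.171
6 0.172 0.036 80.984
7 0.093 0.011 81.963
final: 81.963 0.246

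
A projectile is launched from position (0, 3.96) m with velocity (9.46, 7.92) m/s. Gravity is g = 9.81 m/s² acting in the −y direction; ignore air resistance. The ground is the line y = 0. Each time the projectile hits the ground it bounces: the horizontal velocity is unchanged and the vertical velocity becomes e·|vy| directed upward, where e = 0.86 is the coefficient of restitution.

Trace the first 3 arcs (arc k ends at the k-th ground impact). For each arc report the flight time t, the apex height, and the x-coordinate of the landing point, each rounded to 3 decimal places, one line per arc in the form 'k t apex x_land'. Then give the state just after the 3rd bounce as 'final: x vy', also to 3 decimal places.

Arc 1: start y=3.960, vy=7.920 → t=2.015, apex=7.157, x_land=19.065, impact vy=-11.850
  bounce: vy ← 0.86·11.850 = 10.191
Arc 2: start y=0.000, vy=10.191 → t=2.078, apex=5.293, x_land=38.719, impact vy=-10.191
  bounce: vy ← 0.86·10.191 = 8.764
Arc 3: start y=0.000, vy=8.764 → t=1.787, apex=3.915, x_land=55.622, impact vy=-8.764
  bounce: vy ← 0.86·8.764 = 7.537

1 2.015 7.157 19.065
2 2.078 5.293 38.719
3 1.787 3.915 55.622
final: 55.622 7.537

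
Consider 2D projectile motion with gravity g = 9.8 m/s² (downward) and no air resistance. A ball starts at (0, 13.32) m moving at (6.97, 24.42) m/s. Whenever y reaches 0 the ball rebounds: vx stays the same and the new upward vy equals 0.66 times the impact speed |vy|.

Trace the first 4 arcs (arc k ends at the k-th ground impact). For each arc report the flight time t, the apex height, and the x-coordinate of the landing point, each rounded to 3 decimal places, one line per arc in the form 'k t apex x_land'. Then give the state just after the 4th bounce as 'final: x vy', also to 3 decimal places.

Arc 1: start y=13.320, vy=24.420 → t=5.480, apex=43.745, x_land=38.194, impact vy=-29.282
  bounce: vy ← 0.66·29.282 = 19.326
Arc 2: start y=0.000, vy=19.326 → t=3.944, apex=19.055, x_land=65.684, impact vy=-19.326
  bounce: vy ← 0.66·19.326 = 12.755
Arc 3: start y=0.000, vy=12.755 → t=2.603, apex=8.301, x_land=83.827, impact vy=-12.755
  bounce: vy ← 0.66·12.755 = 8.418
Arc 4: start y=0.000, vy=8.418 → t=1.718, apex=3.616, x_land=95.802, impact vy=-8.418
  bounce: vy ← 0.66·8.418 = 5.556

1 5.480 43.745 38.194
2 3.944 19.055 65.684
3 2.603 8.301 83.827
4 1.718 3.616 95.802
final: 95.802 5.556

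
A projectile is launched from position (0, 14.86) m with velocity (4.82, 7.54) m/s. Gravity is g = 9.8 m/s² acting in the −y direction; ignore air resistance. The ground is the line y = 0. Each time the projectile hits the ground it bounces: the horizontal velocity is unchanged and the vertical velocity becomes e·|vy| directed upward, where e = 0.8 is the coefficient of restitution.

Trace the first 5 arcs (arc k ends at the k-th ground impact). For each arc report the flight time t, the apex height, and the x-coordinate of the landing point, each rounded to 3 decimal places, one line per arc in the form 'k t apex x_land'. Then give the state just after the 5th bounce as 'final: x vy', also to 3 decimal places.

Arc 1: start y=14.860, vy=7.540 → t=2.673, apex=17.761, x_land=12.885, impact vy=-18.658
  bounce: vy ← 0.8·18.658 = 14.926
Arc 2: start y=0.000, vy=14.926 → t=3.046, apex=11.367, x_land=27.567, impact vy=-14.926
  bounce: vy ← 0.8·14.926 = 11.941
Arc 3: start y=0.000, vy=11.941 → t=2.437, apex=7.275, x_land=39.313, impact vy=-11.941
  bounce: vy ← 0.8·11.941 = 9.553
Arc 4: start y=0.000, vy=9.553 → t=1.950, apex=4.656, x_land=48.710, impact vy=-9.553
  bounce: vy ← 0.8·9.553 = 7.642
Arc 5: start y=0.000, vy=7.642 → t=1.560, apex=2.980, x_land=56.227, impact vy=-7.642
  bounce: vy ← 0.8·7.642 = 6.114

1 2.673 17.761 12.885
2 3.046 11.367 27.567
3 2.437 7.275 39.313
4 1.950 4.656 48.710
5 1.560 2.980 56.227
final: 56.227 6.114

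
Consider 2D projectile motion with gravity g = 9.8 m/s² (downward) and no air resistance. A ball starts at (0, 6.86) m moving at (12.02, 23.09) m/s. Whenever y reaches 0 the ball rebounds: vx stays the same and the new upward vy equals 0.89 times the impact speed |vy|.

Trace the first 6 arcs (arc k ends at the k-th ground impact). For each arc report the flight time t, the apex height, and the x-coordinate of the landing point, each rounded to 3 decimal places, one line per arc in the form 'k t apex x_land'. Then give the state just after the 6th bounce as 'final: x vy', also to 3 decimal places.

1 4.993 34.061 60.012
2 4.693 26.980 116.422
3 4.177 21.371 166.627
4 3.717 16.928 211.310
5 3.308 13.409 251.077
6 2.945 10.621 286.470
final: 286.470 12.841

Arc 1: start y=6.860, vy=23.090 → t=4.993, apex=34.061, x_land=60.012, impact vy=-25.838
  bounce: vy ← 0.89·25.838 = 22.996
Arc 2: start y=0.000, vy=22.996 → t=4.693, apex=26.980, x_land=116.422, impact vy=-22.996
  bounce: vy ← 0.89·22.996 = 20.466
Arc 3: start y=0.000, vy=20.466 → t=4.177, apex=21.371, x_land=166.627, impact vy=-20.466
  bounce: vy ← 0.89·20.466 = 18.215
Arc 4: start y=0.000, vy=18.215 → t=3.717, apex=16.928, x_land=211.310, impact vy=-18.215
  bounce: vy ← 0.89·18.215 = 16.211
Arc 5: start y=0.000, vy=16.211 → t=3.308, apex=13.409, x_land=251.077, impact vy=-16.211
  bounce: vy ← 0.89·16.211 = 14.428
Arc 6: start y=0.000, vy=14.428 → t=2.945, apex=10.621, x_land=286.470, impact vy=-14.428
  bounce: vy ← 0.89·14.428 = 12.841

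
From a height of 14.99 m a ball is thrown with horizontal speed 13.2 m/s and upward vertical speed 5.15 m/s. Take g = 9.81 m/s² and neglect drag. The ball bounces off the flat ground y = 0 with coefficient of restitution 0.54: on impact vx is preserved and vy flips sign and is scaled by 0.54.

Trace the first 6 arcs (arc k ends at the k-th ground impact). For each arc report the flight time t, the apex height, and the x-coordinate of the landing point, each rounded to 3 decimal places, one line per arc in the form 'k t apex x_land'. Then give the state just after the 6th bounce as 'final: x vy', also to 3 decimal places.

Arc 1: start y=14.990, vy=5.150 → t=2.350, apex=16.342, x_land=31.023, impact vy=-17.906
  bounce: vy ← 0.54·17.906 = 9.669
Arc 2: start y=0.000, vy=9.669 → t=1.971, apex=4.765, x_land=57.045, impact vy=-9.669
  bounce: vy ← 0.54·9.669 = 5.221
Arc 3: start y=0.000, vy=5.221 → t=1.065, apex=1.390, x_land=71.096, impact vy=-5.221
  bounce: vy ← 0.54·5.221 = 2.820
Arc 4: start y=0.000, vy=2.820 → t=0.575, apex=0.405, x_land=78.684, impact vy=-2.820
  bounce: vy ← 0.54·2.820 = 1.523
Arc 5: start y=0.000, vy=1.523 → t=0.310, apex=0.118, x_land=82.781, impact vy=-1.523
  bounce: vy ← 0.54·1.523 = 0.822
Arc 6: start y=0.000, vy=0.822 → t=0.168, apex=0.034, x_land=84.994, impact vy=-0.822
  bounce: vy ← 0.54·0.822 = 0.444

1 2.350 16.342 31.023
2 1.971 4.765 57.045
3 1.065 1.390 71.096
4 0.575 0.405 78.684
5 0.310 0.118 82.781
6 0.168 0.034 84.994
final: 84.994 0.444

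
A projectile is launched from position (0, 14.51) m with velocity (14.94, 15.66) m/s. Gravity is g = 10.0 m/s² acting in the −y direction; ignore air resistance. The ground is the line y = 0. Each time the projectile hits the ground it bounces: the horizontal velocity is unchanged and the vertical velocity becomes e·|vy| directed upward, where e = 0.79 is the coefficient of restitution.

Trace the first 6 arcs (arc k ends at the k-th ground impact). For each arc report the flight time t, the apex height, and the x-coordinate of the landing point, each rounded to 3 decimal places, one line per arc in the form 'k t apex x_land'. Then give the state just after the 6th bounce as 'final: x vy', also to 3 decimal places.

1 3.880 26.772 57.966
2 3.656 16.708 112.588
3 2.888 10.428 155.738
4 2.282 6.508 189.827
5 1.803 4.062 216.758
6 1.424 2.535 238.033
final: 238.033 5.625

Arc 1: start y=14.510, vy=15.660 → t=3.880, apex=26.772, x_land=57.966, impact vy=-23.139
  bounce: vy ← 0.79·23.139 = 18.280
Arc 2: start y=0.000, vy=18.280 → t=3.656, apex=16.708, x_land=112.588, impact vy=-18.280
  bounce: vy ← 0.79·18.280 = 14.441
Arc 3: start y=0.000, vy=14.441 → t=2.888, apex=10.428, x_land=155.738, impact vy=-14.441
  bounce: vy ← 0.79·14.441 = 11.409
Arc 4: start y=0.000, vy=11.409 → t=2.282, apex=6.508, x_land=189.827, impact vy=-11.409
  bounce: vy ← 0.79·11.409 = 9.013
Arc 5: start y=0.000, vy=9.013 → t=1.803, apex=4.062, x_land=216.758, impact vy=-9.013
  bounce: vy ← 0.79·9.013 = 7.120
Arc 6: start y=0.000, vy=7.120 → t=1.424, apex=2.535, x_land=238.033, impact vy=-7.120
  bounce: vy ← 0.79·7.120 = 5.625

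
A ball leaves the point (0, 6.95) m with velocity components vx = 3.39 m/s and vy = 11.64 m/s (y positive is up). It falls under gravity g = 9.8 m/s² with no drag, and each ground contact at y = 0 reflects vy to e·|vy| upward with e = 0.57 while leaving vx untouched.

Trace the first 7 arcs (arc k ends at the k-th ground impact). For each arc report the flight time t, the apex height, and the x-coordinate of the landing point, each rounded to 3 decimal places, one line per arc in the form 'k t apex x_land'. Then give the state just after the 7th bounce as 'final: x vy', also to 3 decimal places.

1 2.870 13.863 9.728
2 1.917 4.504 16.229
3 1.093 1.463 19.934
4 0.623 0.475 22.046
5 0.355 0.154 23.250
6 0.202 0.050 23.936
7 0.115 0.016 24.327
final: 24.327 0.322

Arc 1: start y=6.950, vy=11.640 → t=2.870, apex=13.863, x_land=9.728, impact vy=-16.484
  bounce: vy ← 0.57·16.484 = 9.396
Arc 2: start y=0.000, vy=9.396 → t=1.917, apex=4.504, x_land=16.229, impact vy=-9.396
  bounce: vy ← 0.57·9.396 = 5.356
Arc 3: start y=0.000, vy=5.356 → t=1.093, apex=1.463, x_land=19.934, impact vy=-5.356
  bounce: vy ← 0.57·5.356 = 3.053
Arc 4: start y=0.000, vy=3.053 → t=0.623, apex=0.475, x_land=22.046, impact vy=-3.053
  bounce: vy ← 0.57·3.053 = 1.740
Arc 5: start y=0.000, vy=1.740 → t=0.355, apex=0.154, x_land=23.250, impact vy=-1.740
  bounce: vy ← 0.57·1.740 = 0.992
Arc 6: start y=0.000, vy=0.992 → t=0.202, apex=0.050, x_land=23.936, impact vy=-0.992
  bounce: vy ← 0.57·0.992 = 0.565
Arc 7: start y=0.000, vy=0.565 → t=0.115, apex=0.016, x_land=24.327, impact vy=-0.565
  bounce: vy ← 0.57·0.565 = 0.322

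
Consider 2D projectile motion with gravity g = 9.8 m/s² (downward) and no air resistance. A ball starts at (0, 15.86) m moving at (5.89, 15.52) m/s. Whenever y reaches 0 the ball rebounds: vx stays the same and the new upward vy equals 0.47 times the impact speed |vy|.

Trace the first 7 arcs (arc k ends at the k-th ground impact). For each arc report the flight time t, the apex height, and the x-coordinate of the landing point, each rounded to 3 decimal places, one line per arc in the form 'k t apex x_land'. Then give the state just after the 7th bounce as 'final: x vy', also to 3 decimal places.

1 3.980 28.149 23.445
2 2.253 6.218 36.715
3 1.059 1.374 42.952
4 0.498 0.303 45.884
5 0.234 0.067 47.262
6 0.110 0.015 47.909
7 0.052 0.003 48.213
final: 48.213 0.119

Arc 1: start y=15.860, vy=15.520 → t=3.980, apex=28.149, x_land=23.445, impact vy=-23.489
  bounce: vy ← 0.47·23.489 = 11.040
Arc 2: start y=0.000, vy=11.040 → t=2.253, apex=6.218, x_land=36.715, impact vy=-11.040
  bounce: vy ← 0.47·11.040 = 5.189
Arc 3: start y=0.000, vy=5.189 → t=1.059, apex=1.374, x_land=42.952, impact vy=-5.189
  bounce: vy ← 0.47·5.189 = 2.439
Arc 4: start y=0.000, vy=2.439 → t=0.498, apex=0.303, x_land=45.884, impact vy=-2.439
  bounce: vy ← 0.47·2.439 = 1.146
Arc 5: start y=0.000, vy=1.146 → t=0.234, apex=0.067, x_land=47.262, impact vy=-1.146
  bounce: vy ← 0.47·1.146 = 0.539
Arc 6: start y=0.000, vy=0.539 → t=0.110, apex=0.015, x_land=47.909, impact vy=-0.539
  bounce: vy ← 0.47·0.539 = 0.253
Arc 7: start y=0.000, vy=0.253 → t=0.052, apex=0.003, x_land=48.213, impact vy=-0.253
  bounce: vy ← 0.47·0.253 = 0.119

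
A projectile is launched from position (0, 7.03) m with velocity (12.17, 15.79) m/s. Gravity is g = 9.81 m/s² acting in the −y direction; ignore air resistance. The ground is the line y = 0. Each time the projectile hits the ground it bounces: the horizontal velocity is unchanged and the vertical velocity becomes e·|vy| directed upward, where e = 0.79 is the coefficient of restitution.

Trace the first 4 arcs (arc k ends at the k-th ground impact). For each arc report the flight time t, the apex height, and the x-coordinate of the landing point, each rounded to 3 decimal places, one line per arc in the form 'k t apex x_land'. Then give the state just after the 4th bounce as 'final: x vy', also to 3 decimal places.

1 3.616 19.738 44.001
2 3.169 12.318 82.574
3 2.504 7.688 113.046
4 1.978 4.798 137.119
final: 137.119 7.665

Arc 1: start y=7.030, vy=15.790 → t=3.616, apex=19.738, x_land=44.001, impact vy=-19.679
  bounce: vy ← 0.79·19.679 = 15.546
Arc 2: start y=0.000, vy=15.546 → t=3.169, apex=12.318, x_land=82.574, impact vy=-15.546
  bounce: vy ← 0.79·15.546 = 12.281
Arc 3: start y=0.000, vy=12.281 → t=2.504, apex=7.688, x_land=113.046, impact vy=-12.281
  bounce: vy ← 0.79·12.281 = 9.702
Arc 4: start y=0.000, vy=9.702 → t=1.978, apex=4.798, x_land=137.119, impact vy=-9.702
  bounce: vy ← 0.79·9.702 = 7.665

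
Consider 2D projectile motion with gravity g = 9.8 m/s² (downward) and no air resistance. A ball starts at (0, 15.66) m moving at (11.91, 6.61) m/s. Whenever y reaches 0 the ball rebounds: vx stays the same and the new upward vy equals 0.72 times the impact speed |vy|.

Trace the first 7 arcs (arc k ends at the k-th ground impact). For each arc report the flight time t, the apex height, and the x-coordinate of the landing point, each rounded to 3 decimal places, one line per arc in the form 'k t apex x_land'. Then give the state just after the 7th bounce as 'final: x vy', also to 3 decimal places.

Arc 1: start y=15.660, vy=6.610 → t=2.585, apex=17.889, x_land=30.790, impact vy=-18.725
  bounce: vy ← 0.72·18.725 = 13.482
Arc 2: start y=0.000, vy=13.482 → t=2.751, apex=9.274, x_land=63.559, impact vy=-13.482
  bounce: vy ← 0.72·13.482 = 9.707
Arc 3: start y=0.000, vy=9.707 → t=1.981, apex=4.808, x_land=87.154, impact vy=-9.707
  bounce: vy ← 0.72·9.707 = 6.989
Arc 4: start y=0.000, vy=6.989 → t=1.426, apex=2.492, x_land=104.141, impact vy=-6.989
  bounce: vy ← 0.72·6.989 = 5.032
Arc 5: start y=0.000, vy=5.032 → t=1.027, apex=1.292, x_land=116.373, impact vy=-5.032
  bounce: vy ← 0.72·5.032 = 3.623
Arc 6: start y=0.000, vy=3.623 → t=0.739, apex=0.670, x_land=125.179, impact vy=-3.623
  bounce: vy ← 0.72·3.623 = 2.609
Arc 7: start y=0.000, vy=2.609 → t=0.532, apex=0.347, x_land=131.520, impact vy=-2.609
  bounce: vy ← 0.72·2.609 = 1.878

1 2.585 17.889 30.790
2 2.751 9.274 63.559
3 1.981 4.808 87.154
4 1.426 2.492 104.141
5 1.027 1.292 116.373
6 0.739 0.670 125.179
7 0.532 0.347 131.520
final: 131.520 1.878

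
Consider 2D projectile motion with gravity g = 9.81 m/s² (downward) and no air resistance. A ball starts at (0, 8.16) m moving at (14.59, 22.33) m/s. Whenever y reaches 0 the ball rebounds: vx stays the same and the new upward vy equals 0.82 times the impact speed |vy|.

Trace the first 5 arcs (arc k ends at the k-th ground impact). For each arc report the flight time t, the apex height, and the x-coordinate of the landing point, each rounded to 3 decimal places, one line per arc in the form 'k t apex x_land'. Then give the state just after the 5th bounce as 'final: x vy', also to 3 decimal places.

Arc 1: start y=8.160, vy=22.330 → t=4.893, apex=33.574, x_land=71.382, impact vy=-25.666
  bounce: vy ← 0.82·25.666 = 21.046
Arc 2: start y=0.000, vy=21.046 → t=4.291, apex=22.575, x_land=133.983, impact vy=-21.046
  bounce: vy ← 0.82·21.046 = 17.258
Arc 3: start y=0.000, vy=17.258 → t=3.518, apex=15.180, x_land=185.316, impact vy=-17.258
  bounce: vy ← 0.82·17.258 = 14.151
Arc 4: start y=0.000, vy=14.151 → t=2.885, apex=10.207, x_land=227.409, impact vy=-14.151
  bounce: vy ← 0.82·14.151 = 11.604
Arc 5: start y=0.000, vy=11.604 → t=2.366, apex=6.863, x_land=261.926, impact vy=-11.604
  bounce: vy ← 0.82·11.604 = 9.515

1 4.893 33.574 71.382
2 4.291 22.575 133.983
3 3.518 15.180 185.316
4 2.885 10.207 227.409
5 2.366 6.863 261.926
final: 261.926 9.515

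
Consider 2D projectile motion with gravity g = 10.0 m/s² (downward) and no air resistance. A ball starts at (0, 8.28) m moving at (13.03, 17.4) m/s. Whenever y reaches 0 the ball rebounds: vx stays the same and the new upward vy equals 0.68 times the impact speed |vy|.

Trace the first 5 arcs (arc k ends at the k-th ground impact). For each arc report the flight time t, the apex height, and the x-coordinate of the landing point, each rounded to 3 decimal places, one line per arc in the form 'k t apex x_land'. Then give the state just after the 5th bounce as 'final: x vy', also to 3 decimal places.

1 3.904 23.418 50.871
2 2.943 10.828 89.222
3 2.001 5.007 115.300
4 1.361 2.315 133.034
5 0.925 1.071 145.092
final: 145.092 3.147

Arc 1: start y=8.280, vy=17.400 → t=3.904, apex=23.418, x_land=50.871, impact vy=-21.642
  bounce: vy ← 0.68·21.642 = 14.716
Arc 2: start y=0.000, vy=14.716 → t=2.943, apex=10.828, x_land=89.222, impact vy=-14.716
  bounce: vy ← 0.68·14.716 = 10.007
Arc 3: start y=0.000, vy=10.007 → t=2.001, apex=5.007, x_land=115.300, impact vy=-10.007
  bounce: vy ← 0.68·10.007 = 6.805
Arc 4: start y=0.000, vy=6.805 → t=1.361, apex=2.315, x_land=133.034, impact vy=-6.805
  bounce: vy ← 0.68·6.805 = 4.627
Arc 5: start y=0.000, vy=4.627 → t=0.925, apex=1.071, x_land=145.092, impact vy=-4.627
  bounce: vy ← 0.68·4.627 = 3.147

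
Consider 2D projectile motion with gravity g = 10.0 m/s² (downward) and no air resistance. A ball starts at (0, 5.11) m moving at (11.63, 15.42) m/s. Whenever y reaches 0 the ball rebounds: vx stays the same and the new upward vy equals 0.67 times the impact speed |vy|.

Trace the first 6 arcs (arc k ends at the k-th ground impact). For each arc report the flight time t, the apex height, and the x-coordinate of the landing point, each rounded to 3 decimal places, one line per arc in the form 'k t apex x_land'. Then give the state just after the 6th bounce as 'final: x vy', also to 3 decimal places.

1 3.386 16.999 39.377
2 2.471 7.631 68.112
3 1.655 3.425 87.365
4 1.109 1.538 100.264
5 0.743 0.690 108.906
6 0.498 0.310 114.696
final: 114.696 1.668

Arc 1: start y=5.110, vy=15.420 → t=3.386, apex=16.999, x_land=39.377, impact vy=-18.438
  bounce: vy ← 0.67·18.438 = 12.354
Arc 2: start y=0.000, vy=12.354 → t=2.471, apex=7.631, x_land=68.112, impact vy=-12.354
  bounce: vy ← 0.67·12.354 = 8.277
Arc 3: start y=0.000, vy=8.277 → t=1.655, apex=3.425, x_land=87.365, impact vy=-8.277
  bounce: vy ← 0.67·8.277 = 5.546
Arc 4: start y=0.000, vy=5.546 → t=1.109, apex=1.538, x_land=100.264, impact vy=-5.546
  bounce: vy ← 0.67·5.546 = 3.716
Arc 5: start y=0.000, vy=3.716 → t=0.743, apex=0.690, x_land=108.906, impact vy=-3.716
  bounce: vy ← 0.67·3.716 = 2.489
Arc 6: start y=0.000, vy=2.489 → t=0.498, apex=0.310, x_land=114.696, impact vy=-2.489
  bounce: vy ← 0.67·2.489 = 1.668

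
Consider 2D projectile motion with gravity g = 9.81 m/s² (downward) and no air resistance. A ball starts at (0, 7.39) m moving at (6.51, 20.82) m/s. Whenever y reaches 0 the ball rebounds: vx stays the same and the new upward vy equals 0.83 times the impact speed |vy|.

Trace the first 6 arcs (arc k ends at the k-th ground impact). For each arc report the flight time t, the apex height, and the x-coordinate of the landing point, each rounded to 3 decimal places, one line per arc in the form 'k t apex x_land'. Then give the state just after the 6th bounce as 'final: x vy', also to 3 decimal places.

Arc 1: start y=7.390, vy=20.820 → t=4.574, apex=29.483, x_land=29.777, impact vy=-24.051
  bounce: vy ← 0.83·24.051 = 19.963
Arc 2: start y=0.000, vy=19.963 → t=4.070, apex=20.311, x_land=56.272, impact vy=-19.963
  bounce: vy ← 0.83·19.963 = 16.569
Arc 3: start y=0.000, vy=16.569 → t=3.378, apex=13.992, x_land=78.262, impact vy=-16.569
  bounce: vy ← 0.83·16.569 = 13.752
Arc 4: start y=0.000, vy=13.752 → t=2.804, apex=9.639, x_land=96.514, impact vy=-13.752
  bounce: vy ← 0.83·13.752 = 11.414
Arc 5: start y=0.000, vy=11.414 → t=2.327, apex=6.641, x_land=111.664, impact vy=-11.414
  bounce: vy ← 0.83·11.414 = 9.474
Arc 6: start y=0.000, vy=9.474 → t=1.931, apex=4.575, x_land=124.238, impact vy=-9.474
  bounce: vy ← 0.83·9.474 = 7.863

1 4.574 29.483 29.777
2 4.070 20.311 56.272
3 3.378 13.992 78.262
4 2.804 9.639 96.514
5 2.327 6.641 111.664
6 1.931 4.575 124.238
final: 124.238 7.863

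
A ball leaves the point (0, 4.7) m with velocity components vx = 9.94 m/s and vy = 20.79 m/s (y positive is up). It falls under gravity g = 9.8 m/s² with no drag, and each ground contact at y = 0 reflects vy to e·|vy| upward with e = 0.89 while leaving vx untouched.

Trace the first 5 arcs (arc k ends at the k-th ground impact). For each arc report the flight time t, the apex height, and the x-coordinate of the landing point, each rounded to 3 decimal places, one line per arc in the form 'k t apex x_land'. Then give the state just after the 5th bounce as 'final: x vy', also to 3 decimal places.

Arc 1: start y=4.700, vy=20.790 → t=4.458, apex=26.752, x_land=44.313, impact vy=-22.899
  bounce: vy ← 0.89·22.899 = 20.380
Arc 2: start y=0.000, vy=20.380 → t=4.159, apex=21.190, x_land=85.654, impact vy=-20.380
  bounce: vy ← 0.89·20.380 = 18.138
Arc 3: start y=0.000, vy=18.138 → t=3.702, apex=16.785, x_land=122.449, impact vy=-18.138
  bounce: vy ← 0.89·18.138 = 16.143
Arc 4: start y=0.000, vy=16.143 → t=3.294, apex=13.295, x_land=155.195, impact vy=-16.143
  bounce: vy ← 0.89·16.143 = 14.367
Arc 5: start y=0.000, vy=14.367 → t=2.932, apex=10.531, x_land=184.340, impact vy=-14.367
  bounce: vy ← 0.89·14.367 = 12.787

1 4.458 26.752 44.313
2 4.159 21.190 85.654
3 3.702 16.785 122.449
4 3.294 13.295 155.195
5 2.932 10.531 184.340
final: 184.340 12.787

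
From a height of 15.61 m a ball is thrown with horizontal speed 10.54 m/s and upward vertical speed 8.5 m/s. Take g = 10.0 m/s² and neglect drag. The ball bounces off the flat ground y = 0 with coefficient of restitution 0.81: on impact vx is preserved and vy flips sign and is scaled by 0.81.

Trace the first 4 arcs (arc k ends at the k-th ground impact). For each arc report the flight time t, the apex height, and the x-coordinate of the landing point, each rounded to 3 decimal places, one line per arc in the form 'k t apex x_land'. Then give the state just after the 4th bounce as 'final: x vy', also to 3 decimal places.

Arc 1: start y=15.610, vy=8.500 → t=2.811, apex=19.223, x_land=29.625, impact vy=-19.607
  bounce: vy ← 0.81·19.607 = 15.882
Arc 2: start y=0.000, vy=15.882 → t=3.176, apex=12.612, x_land=63.104, impact vy=-15.882
  bounce: vy ← 0.81·15.882 = 12.864
Arc 3: start y=0.000, vy=12.864 → t=2.573, apex=8.275, x_land=90.223, impact vy=-12.864
  bounce: vy ← 0.81·12.864 = 10.420
Arc 4: start y=0.000, vy=10.420 → t=2.084, apex=5.429, x_land=112.188, impact vy=-10.420
  bounce: vy ← 0.81·10.420 = 8.440

1 2.811 19.223 29.625
2 3.176 12.612 63.104
3 2.573 8.275 90.223
4 2.084 5.429 112.188
final: 112.188 8.440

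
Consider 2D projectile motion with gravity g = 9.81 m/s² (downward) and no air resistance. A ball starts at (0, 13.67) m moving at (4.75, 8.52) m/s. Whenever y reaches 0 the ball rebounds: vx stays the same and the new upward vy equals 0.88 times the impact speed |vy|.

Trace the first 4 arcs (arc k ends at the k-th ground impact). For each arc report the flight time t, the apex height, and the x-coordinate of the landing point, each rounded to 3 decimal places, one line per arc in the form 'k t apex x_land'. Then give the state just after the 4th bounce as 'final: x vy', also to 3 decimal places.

Arc 1: start y=13.670, vy=8.520 → t=2.750, apex=17.370, x_land=13.064, impact vy=-18.461
  bounce: vy ← 0.88·18.461 = 16.245
Arc 2: start y=0.000, vy=16.245 → t=3.312, apex=13.451, x_land=28.796, impact vy=-16.245
  bounce: vy ← 0.88·16.245 = 14.296
Arc 3: start y=0.000, vy=14.296 → t=2.915, apex=10.417, x_land=42.640, impact vy=-14.296
  bounce: vy ← 0.88·14.296 = 12.580
Arc 4: start y=0.000, vy=12.580 → t=2.565, apex=8.067, x_land=54.823, impact vy=-12.580
  bounce: vy ← 0.88·12.580 = 11.071

1 2.750 17.370 13.064
2 3.312 13.451 28.796
3 2.915 10.417 42.640
4 2.565 8.067 54.823
final: 54.823 11.071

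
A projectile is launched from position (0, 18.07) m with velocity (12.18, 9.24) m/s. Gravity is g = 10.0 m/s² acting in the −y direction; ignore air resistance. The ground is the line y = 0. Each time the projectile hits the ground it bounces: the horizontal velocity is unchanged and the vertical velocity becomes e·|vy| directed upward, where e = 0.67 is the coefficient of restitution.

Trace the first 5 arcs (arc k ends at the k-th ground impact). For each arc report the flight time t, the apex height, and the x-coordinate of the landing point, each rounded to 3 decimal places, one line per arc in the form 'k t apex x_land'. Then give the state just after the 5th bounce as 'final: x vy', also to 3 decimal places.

1 3.038 22.339 36.999
2 2.832 10.028 71.498
3 1.898 4.502 94.611
4 1.271 2.021 110.098
5 0.852 0.907 120.474
final: 120.474 2.854

Arc 1: start y=18.070, vy=9.240 → t=3.038, apex=22.339, x_land=36.999, impact vy=-21.137
  bounce: vy ← 0.67·21.137 = 14.162
Arc 2: start y=0.000, vy=14.162 → t=2.832, apex=10.028, x_land=71.498, impact vy=-14.162
  bounce: vy ← 0.67·14.162 = 9.488
Arc 3: start y=0.000, vy=9.488 → t=1.898, apex=4.502, x_land=94.611, impact vy=-9.488
  bounce: vy ← 0.67·9.488 = 6.357
Arc 4: start y=0.000, vy=6.357 → t=1.271, apex=2.021, x_land=110.098, impact vy=-6.357
  bounce: vy ← 0.67·6.357 = 4.259
Arc 5: start y=0.000, vy=4.259 → t=0.852, apex=0.907, x_land=120.474, impact vy=-4.259
  bounce: vy ← 0.67·4.259 = 2.854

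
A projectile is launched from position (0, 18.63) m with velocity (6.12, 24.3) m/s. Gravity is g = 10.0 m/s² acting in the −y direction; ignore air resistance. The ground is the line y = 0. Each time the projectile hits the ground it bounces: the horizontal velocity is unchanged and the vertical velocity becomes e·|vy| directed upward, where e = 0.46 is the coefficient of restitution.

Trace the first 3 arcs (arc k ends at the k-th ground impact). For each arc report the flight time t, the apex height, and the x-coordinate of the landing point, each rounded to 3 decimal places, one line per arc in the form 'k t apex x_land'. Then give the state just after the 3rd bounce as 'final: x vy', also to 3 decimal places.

Arc 1: start y=18.630, vy=24.300 → t=5.533, apex=48.154, x_land=33.864, impact vy=-31.034
  bounce: vy ← 0.46·31.034 = 14.275
Arc 2: start y=0.000, vy=14.275 → t=2.855, apex=10.189, x_land=51.337, impact vy=-14.275
  bounce: vy ← 0.46·14.275 = 6.567
Arc 3: start y=0.000, vy=6.567 → t=1.313, apex=2.156, x_land=59.375, impact vy=-6.567
  bounce: vy ← 0.46·6.567 = 3.021

1 5.533 48.154 33.864
2 2.855 10.189 51.337
3 1.313 2.156 59.375
final: 59.375 3.021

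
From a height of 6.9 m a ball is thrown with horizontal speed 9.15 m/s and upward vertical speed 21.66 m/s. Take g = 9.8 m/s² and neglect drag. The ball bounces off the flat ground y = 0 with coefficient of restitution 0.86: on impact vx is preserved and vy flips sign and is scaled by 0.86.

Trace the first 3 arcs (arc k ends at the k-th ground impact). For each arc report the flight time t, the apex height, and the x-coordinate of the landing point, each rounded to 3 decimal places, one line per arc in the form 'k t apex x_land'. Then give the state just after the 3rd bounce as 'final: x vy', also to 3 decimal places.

1 4.719 30.837 43.177
2 4.315 22.807 82.658
3 3.711 16.868 116.611
final: 116.611 15.637

Arc 1: start y=6.900, vy=21.660 → t=4.719, apex=30.837, x_land=43.177, impact vy=-24.584
  bounce: vy ← 0.86·24.584 = 21.143
Arc 2: start y=0.000, vy=21.143 → t=4.315, apex=22.807, x_land=82.658, impact vy=-21.143
  bounce: vy ← 0.86·21.143 = 18.183
Arc 3: start y=0.000, vy=18.183 → t=3.711, apex=16.868, x_land=116.611, impact vy=-18.183
  bounce: vy ← 0.86·18.183 = 15.637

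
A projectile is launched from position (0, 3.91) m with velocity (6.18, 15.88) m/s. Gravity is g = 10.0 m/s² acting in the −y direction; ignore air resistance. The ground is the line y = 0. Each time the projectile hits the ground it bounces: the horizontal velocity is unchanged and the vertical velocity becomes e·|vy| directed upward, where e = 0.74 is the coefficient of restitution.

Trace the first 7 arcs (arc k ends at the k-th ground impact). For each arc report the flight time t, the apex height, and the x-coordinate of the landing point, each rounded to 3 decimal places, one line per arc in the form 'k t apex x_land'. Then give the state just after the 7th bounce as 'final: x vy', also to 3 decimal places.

Arc 1: start y=3.910, vy=15.880 → t=3.406, apex=16.519, x_land=21.047, impact vy=-18.176
  bounce: vy ← 0.74·18.176 = 13.450
Arc 2: start y=0.000, vy=13.450 → t=2.690, apex=9.046, x_land=37.671, impact vy=-13.450
  bounce: vy ← 0.74·13.450 = 9.953
Arc 3: start y=0.000, vy=9.953 → t=1.991, apex=4.953, x_land=49.974, impact vy=-9.953
  bounce: vy ← 0.74·9.953 = 7.365
Arc 4: start y=0.000, vy=7.365 → t=1.473, apex=2.712, x_land=59.077, impact vy=-7.365
  bounce: vy ← 0.74·7.365 = 5.450
Arc 5: start y=0.000, vy=5.450 → t=1.090, apex=1.485, x_land=65.814, impact vy=-5.450
  bounce: vy ← 0.74·5.450 = 4.033
Arc 6: start y=0.000, vy=4.033 → t=0.807, apex=0.813, x_land=70.799, impact vy=-4.033
  bounce: vy ← 0.74·4.033 = 2.985
Arc 7: start y=0.000, vy=2.985 → t=0.597, apex=0.445, x_land=74.488, impact vy=-2.985
  bounce: vy ← 0.74·2.985 = 2.209

1 3.406 16.519 21.047
2 2.690 9.046 37.671
3 1.991 4.953 49.974
4 1.473 2.712 59.077
5 1.090 1.485 65.814
6 0.807 0.813 70.799
7 0.597 0.445 74.488
final: 74.488 2.209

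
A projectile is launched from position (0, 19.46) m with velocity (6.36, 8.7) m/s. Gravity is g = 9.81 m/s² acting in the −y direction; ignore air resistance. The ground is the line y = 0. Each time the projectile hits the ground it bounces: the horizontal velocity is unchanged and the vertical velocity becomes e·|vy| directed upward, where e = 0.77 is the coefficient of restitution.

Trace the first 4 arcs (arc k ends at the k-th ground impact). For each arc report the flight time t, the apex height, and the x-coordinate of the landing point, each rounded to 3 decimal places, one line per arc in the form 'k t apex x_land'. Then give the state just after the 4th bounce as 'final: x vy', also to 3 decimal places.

1 3.067 23.318 19.507
2 3.358 13.825 40.862
3 2.585 8.197 57.306
4 1.991 4.860 69.967
final: 69.967 7.519

Arc 1: start y=19.460, vy=8.700 → t=3.067, apex=23.318, x_land=19.507, impact vy=-21.389
  bounce: vy ← 0.77·21.389 = 16.470
Arc 2: start y=0.000, vy=16.470 → t=3.358, apex=13.825, x_land=40.862, impact vy=-16.470
  bounce: vy ← 0.77·16.470 = 12.682
Arc 3: start y=0.000, vy=12.682 → t=2.585, apex=8.197, x_land=57.306, impact vy=-12.682
  bounce: vy ← 0.77·12.682 = 9.765
Arc 4: start y=0.000, vy=9.765 → t=1.991, apex=4.860, x_land=69.967, impact vy=-9.765
  bounce: vy ← 0.77·9.765 = 7.519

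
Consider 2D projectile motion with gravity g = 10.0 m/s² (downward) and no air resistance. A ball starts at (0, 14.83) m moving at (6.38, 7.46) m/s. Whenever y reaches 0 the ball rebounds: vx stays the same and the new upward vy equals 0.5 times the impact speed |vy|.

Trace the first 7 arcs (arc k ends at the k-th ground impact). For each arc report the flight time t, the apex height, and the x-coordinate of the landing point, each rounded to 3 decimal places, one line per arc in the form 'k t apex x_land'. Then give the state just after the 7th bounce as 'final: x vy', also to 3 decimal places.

Arc 1: start y=14.830, vy=7.460 → t=2.623, apex=17.613, x_land=16.734, impact vy=-18.768
  bounce: vy ← 0.5·18.768 = 9.384
Arc 2: start y=0.000, vy=9.384 → t=1.877, apex=4.403, x_land=28.708, impact vy=-9.384
  bounce: vy ← 0.5·9.384 = 4.692
Arc 3: start y=0.000, vy=4.692 → t=0.938, apex=1.101, x_land=34.695, impact vy=-4.692
  bounce: vy ← 0.5·4.692 = 2.346
Arc 4: start y=0.000, vy=2.346 → t=0.469, apex=0.275, x_land=37.689, impact vy=-2.346
  bounce: vy ← 0.5·2.346 = 1.173
Arc 5: start y=0.000, vy=1.173 → t=0.235, apex=0.069, x_land=39.185, impact vy=-1.173
  bounce: vy ← 0.5·1.173 = 0.587
Arc 6: start y=0.000, vy=0.587 → t=0.117, apex=0.017, x_land=39.934, impact vy=-0.587
  bounce: vy ← 0.5·0.587 = 0.293
Arc 7: start y=0.000, vy=0.293 → t=0.059, apex=0.004, x_land=40.308, impact vy=-0.293
  bounce: vy ← 0.5·0.293 = 0.147

1 2.623 17.613 16.734
2 1.877 4.403 28.708
3 0.938 1.101 34.695
4 0.469 0.275 37.689
5 0.235 0.069 39.185
6 0.117 0.017 39.934
7 0.059 0.004 40.308
final: 40.308 0.147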